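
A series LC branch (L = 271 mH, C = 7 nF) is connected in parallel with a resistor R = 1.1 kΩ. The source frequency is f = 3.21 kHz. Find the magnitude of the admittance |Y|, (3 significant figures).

ω = 2πf = 20170 rad/s
X_L = ωL = 5470 Ω
X_C = 1/(ωC) = 7080 Ω
Branch 1: Z₁ = R = 1100 Ω
Branch 2 (series LC): Z₂ = j(X_L − X_C) = −j1620 Ω
Parallel: Z = Z₁Z₂/(Z₁+Z₂), |Z| = 910 Ω, ∠Z = -34.2°
|Y| = 1/|Z| = 1.10 mS

1.10 mS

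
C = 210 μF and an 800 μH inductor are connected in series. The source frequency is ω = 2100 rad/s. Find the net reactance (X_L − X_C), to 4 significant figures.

X_L = ωL = 1.680 Ω
X_C = 1/(ωC) = 2.268 Ω
X = 1.680 − 2.268 = -0.5876 Ω

-0.5876 Ω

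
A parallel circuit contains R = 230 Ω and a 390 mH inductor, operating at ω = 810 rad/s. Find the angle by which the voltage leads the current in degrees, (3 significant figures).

X_L = ωL = 316 Ω
Parallel: admittances add. Y = 1/R + 1/(jωL)
Y = (0.00435 − j0.00317) S
|Y| = 0.00538 S → |Z| = 1/|Y| = 186 Ω, ∠Z = −∠Y = 36.1°

36.1°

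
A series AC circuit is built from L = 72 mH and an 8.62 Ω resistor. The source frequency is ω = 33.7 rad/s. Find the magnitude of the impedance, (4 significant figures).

X_L = ωL = 2.426 Ω
Z = 8.620 + j2.426 Ω
|Z| = √(8.620² + 2.426²) = 8.955 Ω

8.955 Ω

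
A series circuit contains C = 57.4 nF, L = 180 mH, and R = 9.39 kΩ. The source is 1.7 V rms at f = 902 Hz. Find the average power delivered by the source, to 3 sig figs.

ω = 2πf = 5667 rad/s
X_L = ωL = 1020 Ω
X_C = 1/(ωC) = 3070 Ω
Net reactance X = X_L − X_C = -2050 Ω
Z = 9390 − j2050 Ω
|Z| = √(9390² + 2050²) = 9610 Ω
∠Z = arctan(-2050/9390) = -12.3°
I = V/|Z| = 177 μA
P = VI cos φ = 1.7 × 0.000177 × cos(-12.3°) = 294 μW

294 μW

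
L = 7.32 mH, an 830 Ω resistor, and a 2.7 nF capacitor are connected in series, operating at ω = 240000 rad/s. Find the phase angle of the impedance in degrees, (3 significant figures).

X_L = ωL = 1760 Ω
X_C = 1/(ωC) = 1540 Ω
Net reactance X = X_L − X_C = 214 Ω
Z = 830 + j214 Ω
|Z| = √(830² + 214²) = 857 Ω
∠Z = arctan(214/830) = 14.4°

14.4°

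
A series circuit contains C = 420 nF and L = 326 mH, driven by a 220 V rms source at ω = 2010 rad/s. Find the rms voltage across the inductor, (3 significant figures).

272 V

X_L = ωL = 655 Ω
X_C = 1/(ωC) = 1180 Ω
Net reactance X = X_L − X_C = -529 Ω
Z = − j529 Ω
|Z| = √(0² + 529²) = 529 Ω
I = V/|Z| = 416 mA
V_L = I·|Z_L| = 0.416 × 655 = 272 V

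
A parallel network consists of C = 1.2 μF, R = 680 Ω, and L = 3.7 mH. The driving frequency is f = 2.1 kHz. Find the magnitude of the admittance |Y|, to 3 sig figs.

ω = 2πf = 13190 rad/s
X_L = ωL = 48.8 Ω
X_C = 1/(ωC) = 63.2 Ω
Parallel: admittances add. Y = 1/R + 1/(jωL) + jωC
Y = (0.00147 − j0.00465) S
|Y| = 0.00488 S → |Z| = 1/|Y| = 205 Ω, ∠Z = −∠Y = 72.4°

4.88 mS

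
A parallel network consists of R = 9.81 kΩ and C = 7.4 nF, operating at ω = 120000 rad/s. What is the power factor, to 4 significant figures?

X_C = 1/(ωC) = 1126 Ω
Parallel: admittances add. Y = 1/R + jωC
Y = (0.0001019 + j0.0008880) S
|Y| = 0.0008938 S → |Z| = 1/|Y| = 1119 Ω, ∠Z = −∠Y = -83.45°
cos φ = cos(-83.45°) = 0.1140

0.1140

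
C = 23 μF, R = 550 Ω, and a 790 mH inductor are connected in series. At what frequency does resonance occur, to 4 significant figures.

37.34 Hz

ω₀ = 1/√(LC) = 1/√(0.79 × 2.3e-05) = 234.6 rad/s
f₀ = ω₀/(2π) = 37.34 Hz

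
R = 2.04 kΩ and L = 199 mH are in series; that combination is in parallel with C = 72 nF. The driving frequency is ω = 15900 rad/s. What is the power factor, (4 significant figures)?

X_L = ωL = 3164 Ω
X_C = 1/(ωC) = 873.5 Ω
Branch 1 (R+jX_L): Z₁ = 2040 + j3164 Ω, |Z₁| = 3765 Ω
Branch 2 (−jX_C): Z₂ = −j873.5 Ω
Parallel: Z = Z₁Z₂/(Z₁+Z₂), |Z| = 1072 Ω, ∠Z = -81.12°
cos φ = cos(-81.12°) = 0.1543

0.1543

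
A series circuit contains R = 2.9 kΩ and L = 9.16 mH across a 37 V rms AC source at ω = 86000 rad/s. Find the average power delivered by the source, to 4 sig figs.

X_L = ωL = 787.8 Ω
Z = 2900 + j787.8 Ω
|Z| = √(2900² + 787.8²) = 3005 Ω
∠Z = arctan(787.8/2900) = 15.20°
I = V/|Z| = 12.31 mA
P = VI cos φ = 37 × 0.01231 × cos(15.20°) = 439.6 mW

439.6 mW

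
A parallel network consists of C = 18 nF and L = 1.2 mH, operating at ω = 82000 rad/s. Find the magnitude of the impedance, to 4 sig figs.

115.1 Ω

X_L = ωL = 98.40 Ω
X_C = 1/(ωC) = 677.5 Ω
Parallel: admittances add. Y = 1/(jωL) + jωC
Y = (0 − j0.008687) S
|Y| = 0.008687 S → |Z| = 1/|Y| = 115.1 Ω, ∠Z = −∠Y = 90.00°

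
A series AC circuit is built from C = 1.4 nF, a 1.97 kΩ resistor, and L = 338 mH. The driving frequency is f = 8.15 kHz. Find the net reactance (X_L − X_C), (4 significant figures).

3360 Ω

ω = 2πf = 51210 rad/s
X_L = ωL = 17310 Ω
X_C = 1/(ωC) = 13950 Ω
X = 17310 − 13950 = 3360 Ω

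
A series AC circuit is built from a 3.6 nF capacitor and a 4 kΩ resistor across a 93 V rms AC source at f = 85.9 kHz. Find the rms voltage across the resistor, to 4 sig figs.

92.24 V

ω = 2πf = 539700 rad/s
X_C = 1/(ωC) = 514.7 Ω
Z = 4000 − j514.7 Ω
|Z| = √(4000² + 514.7²) = 4033 Ω
I = V/|Z| = 23.06 mA
V_R = I·|Z_R| = 0.02306 × 4000 = 92.24 V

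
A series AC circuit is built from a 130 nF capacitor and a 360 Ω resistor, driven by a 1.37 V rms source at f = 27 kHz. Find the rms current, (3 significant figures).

ω = 2πf = 169600 rad/s
X_C = 1/(ωC) = 45.3 Ω
Z = 360 − j45.3 Ω
|Z| = √(360² + 45.3²) = 363 Ω
I = V/|Z| = 1.37/363 = 3.78 mA

3.78 mA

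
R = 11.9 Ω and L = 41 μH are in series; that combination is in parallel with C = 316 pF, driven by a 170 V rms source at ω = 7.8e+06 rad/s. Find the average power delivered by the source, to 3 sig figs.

3.36 W

X_L = ωL = 320 Ω
X_C = 1/(ωC) = 406 Ω
Branch 1 (R+jX_L): Z₁ = 11.9 + j320 Ω, |Z₁| = 320 Ω
Branch 2 (−jX_C): Z₂ = −j406 Ω
Parallel: Z = Z₁Z₂/(Z₁+Z₂), |Z| = 1500 Ω, ∠Z = 80.0°
I = V/|Z| = 114 mA
P = VI cos φ = 170 × 0.114 × cos(80.0°) = 3.36 W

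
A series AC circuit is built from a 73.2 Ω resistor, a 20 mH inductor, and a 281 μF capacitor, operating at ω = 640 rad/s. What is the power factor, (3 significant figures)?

0.995

X_L = ωL = 12.8 Ω
X_C = 1/(ωC) = 5.56 Ω
Net reactance X = X_L − X_C = 7.24 Ω
Z = 73.2 + j7.24 Ω
|Z| = √(73.2² + 7.24²) = 73.6 Ω
∠Z = arctan(7.24/73.2) = 5.65°
cos φ = cos(5.65°) = 0.995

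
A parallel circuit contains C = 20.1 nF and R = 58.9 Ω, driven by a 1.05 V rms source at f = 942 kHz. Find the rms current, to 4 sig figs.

126.2 mA

ω = 2πf = 5.919e+06 rad/s
X_C = 1/(ωC) = 8.406 Ω
Parallel: admittances add. Y = 1/R + jωC
Y = (0.01698 + j0.1190) S
|Y| = 0.1202 S → |Z| = 1/|Y| = 8.321 Ω, ∠Z = −∠Y = -81.88°
I = V/|Z| = 1.05/8.321 = 126.2 mA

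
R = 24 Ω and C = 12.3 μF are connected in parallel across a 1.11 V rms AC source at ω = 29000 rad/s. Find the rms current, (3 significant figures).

X_C = 1/(ωC) = 2.80 Ω
Parallel: admittances add. Y = 1/R + jωC
Y = (0.0417 + j0.357) S
|Y| = 0.359 S → |Z| = 1/|Y| = 2.78 Ω, ∠Z = −∠Y = -83.3°
I = V/|Z| = 1.11/2.78 = 399 mA

399 mA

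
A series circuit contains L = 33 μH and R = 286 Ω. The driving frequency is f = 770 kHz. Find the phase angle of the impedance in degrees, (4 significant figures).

ω = 2πf = 4.838e+06 rad/s
X_L = ωL = 159.7 Ω
Z = 286.0 + j159.7 Ω
|Z| = √(286.0² + 159.7²) = 327.5 Ω
∠Z = arctan(159.7/286.0) = 29.17°

29.17°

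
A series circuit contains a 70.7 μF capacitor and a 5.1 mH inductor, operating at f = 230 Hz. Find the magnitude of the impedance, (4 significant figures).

2.417 Ω

ω = 2πf = 1445 rad/s
X_L = ωL = 7.370 Ω
X_C = 1/(ωC) = 9.788 Ω
Net reactance X = X_L − X_C = -2.417 Ω
Z = − j2.417 Ω
|Z| = √(0² + 2.417²) = 2.417 Ω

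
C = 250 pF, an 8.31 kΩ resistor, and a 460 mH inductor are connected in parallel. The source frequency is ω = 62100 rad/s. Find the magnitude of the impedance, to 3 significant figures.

8200 Ω

X_L = ωL = 28600 Ω
X_C = 1/(ωC) = 64400 Ω
Parallel: admittances add. Y = 1/R + 1/(jωL) + jωC
Y = (0.000120 − j1.95e-05) S
|Y| = 0.000122 S → |Z| = 1/|Y| = 8200 Ω, ∠Z = −∠Y = 9.20°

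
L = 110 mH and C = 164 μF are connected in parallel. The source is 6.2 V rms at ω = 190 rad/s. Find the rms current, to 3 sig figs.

X_L = ωL = 20.9 Ω
X_C = 1/(ωC) = 32.1 Ω
Parallel: admittances add. Y = 1/(jωL) + jωC
Y = (0 − j0.0167) S
|Y| = 0.0167 S → |Z| = 1/|Y| = 59.9 Ω, ∠Z = −∠Y = 90.0°
I = V/|Z| = 6.2/59.9 = 103 mA

103 mA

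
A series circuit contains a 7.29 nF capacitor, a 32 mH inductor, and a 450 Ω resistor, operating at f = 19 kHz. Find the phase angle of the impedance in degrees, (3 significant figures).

ω = 2πf = 119400 rad/s
X_L = ωL = 3820 Ω
X_C = 1/(ωC) = 1150 Ω
Net reactance X = X_L − X_C = 2670 Ω
Z = 450 + j2670 Ω
|Z| = √(450² + 2670²) = 2710 Ω
∠Z = arctan(2670/450) = 80.4°

80.4°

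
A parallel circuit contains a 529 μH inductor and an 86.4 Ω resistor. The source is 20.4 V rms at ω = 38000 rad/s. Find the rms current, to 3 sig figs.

X_L = ωL = 20.1 Ω
Parallel: admittances add. Y = 1/R + 1/(jωL)
Y = (0.0116 − j0.0497) S
|Y| = 0.0511 S → |Z| = 1/|Y| = 19.6 Ω, ∠Z = −∠Y = 76.9°
I = V/|Z| = 20.4/19.6 = 1.04 A

1.04 A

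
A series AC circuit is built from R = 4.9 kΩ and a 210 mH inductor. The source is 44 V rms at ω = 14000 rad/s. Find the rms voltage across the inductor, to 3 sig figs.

X_L = ωL = 2940 Ω
Z = 4900 + j2940 Ω
|Z| = √(4900² + 2940²) = 5710 Ω
I = V/|Z| = 7.70 mA
V_L = I·|Z_L| = 0.00770 × 2940 = 22.6 V

22.6 V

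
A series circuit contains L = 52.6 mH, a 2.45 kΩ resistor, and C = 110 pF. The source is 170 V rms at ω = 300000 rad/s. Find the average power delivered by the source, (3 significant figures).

326 mW

X_L = ωL = 15800 Ω
X_C = 1/(ωC) = 30300 Ω
Net reactance X = X_L − X_C = -14500 Ω
Z = 2450 − j14500 Ω
|Z| = √(2450² + 14500²) = 14700 Ω
∠Z = arctan(-14500/2450) = -80.4°
I = V/|Z| = 11.5 mA
P = VI cos φ = 170 × 0.0115 × cos(-80.4°) = 326 mW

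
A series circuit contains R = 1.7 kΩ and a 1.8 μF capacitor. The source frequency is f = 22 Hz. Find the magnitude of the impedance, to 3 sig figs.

ω = 2πf = 138.2 rad/s
X_C = 1/(ωC) = 4020 Ω
Z = 1700 − j4020 Ω
|Z| = √(1700² + 4020²) = 4360 Ω

4360 Ω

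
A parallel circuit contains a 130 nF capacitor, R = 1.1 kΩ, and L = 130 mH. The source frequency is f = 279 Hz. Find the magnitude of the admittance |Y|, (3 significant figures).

ω = 2πf = 1753 rad/s
X_L = ωL = 228 Ω
X_C = 1/(ωC) = 4390 Ω
Parallel: admittances add. Y = 1/R + 1/(jωL) + jωC
Y = (0.000909 − j0.00416) S
|Y| = 0.00426 S → |Z| = 1/|Y| = 235 Ω, ∠Z = −∠Y = 77.7°

4.26 mS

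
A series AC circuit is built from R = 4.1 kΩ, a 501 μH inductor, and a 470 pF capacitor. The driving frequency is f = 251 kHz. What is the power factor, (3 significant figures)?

0.991

ω = 2πf = 1.577e+06 rad/s
X_L = ωL = 790 Ω
X_C = 1/(ωC) = 1350 Ω
Net reactance X = X_L − X_C = -559 Ω
Z = 4100 − j559 Ω
|Z| = √(4100² + 559²) = 4140 Ω
∠Z = arctan(-559/4100) = -7.76°
cos φ = cos(-7.76°) = 0.991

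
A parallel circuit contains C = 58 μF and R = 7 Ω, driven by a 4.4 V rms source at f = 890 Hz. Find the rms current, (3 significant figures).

1.56 A

ω = 2πf = 5592 rad/s
X_C = 1/(ωC) = 3.08 Ω
Parallel: admittances add. Y = 1/R + jωC
Y = (0.143 + j0.324) S
|Y| = 0.354 S → |Z| = 1/|Y| = 2.82 Ω, ∠Z = −∠Y = -66.2°
I = V/|Z| = 4.4/2.82 = 1.56 A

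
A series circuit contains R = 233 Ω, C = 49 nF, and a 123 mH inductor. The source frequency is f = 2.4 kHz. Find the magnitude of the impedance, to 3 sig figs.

553 Ω

ω = 2πf = 15080 rad/s
X_L = ωL = 1850 Ω
X_C = 1/(ωC) = 1350 Ω
Net reactance X = X_L − X_C = 501 Ω
Z = 233 + j501 Ω
|Z| = √(233² + 501²) = 553 Ω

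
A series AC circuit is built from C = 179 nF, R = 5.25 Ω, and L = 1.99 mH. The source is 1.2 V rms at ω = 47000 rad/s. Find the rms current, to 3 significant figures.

X_L = ωL = 93.5 Ω
X_C = 1/(ωC) = 119 Ω
Net reactance X = X_L − X_C = -25.3 Ω
Z = 5.25 − j25.3 Ω
|Z| = √(5.25² + 25.3²) = 25.9 Ω
I = V/|Z| = 1.2/25.9 = 46.4 mA

46.4 mA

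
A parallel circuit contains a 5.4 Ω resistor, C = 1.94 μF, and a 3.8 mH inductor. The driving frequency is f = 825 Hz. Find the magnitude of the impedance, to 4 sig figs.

ω = 2πf = 5184 rad/s
X_L = ωL = 19.70 Ω
X_C = 1/(ωC) = 99.44 Ω
Parallel: admittances add. Y = 1/R + 1/(jωL) + jωC
Y = (0.1852 − j0.04071) S
|Y| = 0.1896 S → |Z| = 1/|Y| = 5.274 Ω, ∠Z = −∠Y = 12.40°

5.274 Ω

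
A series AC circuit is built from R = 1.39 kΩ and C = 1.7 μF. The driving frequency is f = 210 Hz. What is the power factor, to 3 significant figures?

0.952

ω = 2πf = 1319 rad/s
X_C = 1/(ωC) = 446 Ω
Z = 1390 − j446 Ω
|Z| = √(1390² + 446²) = 1460 Ω
∠Z = arctan(-446/1390) = -17.8°
cos φ = cos(-17.8°) = 0.952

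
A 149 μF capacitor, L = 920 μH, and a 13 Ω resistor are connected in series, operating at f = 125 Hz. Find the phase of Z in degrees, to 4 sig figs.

-31.04°

ω = 2πf = 785.4 rad/s
X_L = ωL = 0.7226 Ω
X_C = 1/(ωC) = 8.545 Ω
Net reactance X = X_L − X_C = -7.823 Ω
Z = 13.00 − j7.823 Ω
|Z| = √(13.00² + 7.823²) = 15.17 Ω
∠Z = arctan(-7.823/13.00) = -31.04°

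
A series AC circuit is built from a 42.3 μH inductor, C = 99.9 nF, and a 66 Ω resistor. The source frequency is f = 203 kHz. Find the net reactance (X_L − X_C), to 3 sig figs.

ω = 2πf = 1.275e+06 rad/s
X_L = ωL = 54.0 Ω
X_C = 1/(ωC) = 7.85 Ω
X = 54.0 − 7.85 = 46.1 Ω

46.1 Ω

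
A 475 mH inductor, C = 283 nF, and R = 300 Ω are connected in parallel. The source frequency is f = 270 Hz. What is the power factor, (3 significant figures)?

0.975

ω = 2πf = 1696 rad/s
X_L = ωL = 806 Ω
X_C = 1/(ωC) = 2080 Ω
Parallel: admittances add. Y = 1/R + 1/(jωL) + jωC
Y = (0.00333 − j0.000761) S
|Y| = 0.00342 S → |Z| = 1/|Y| = 292 Ω, ∠Z = −∠Y = 12.9°
cos φ = cos(12.9°) = 0.975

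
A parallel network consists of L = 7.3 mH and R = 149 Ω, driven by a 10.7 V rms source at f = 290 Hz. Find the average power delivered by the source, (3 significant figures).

ω = 2πf = 1822 rad/s
X_L = ωL = 13.3 Ω
Parallel: admittances add. Y = 1/R + 1/(jωL)
Y = (0.00671 − j0.0752) S
|Y| = 0.0755 S → |Z| = 1/|Y| = 13.2 Ω, ∠Z = −∠Y = 84.9°
I = V/|Z| = 808 mA
P = VI cos φ = 10.7 × 0.808 × cos(84.9°) = 768 mW

768 mW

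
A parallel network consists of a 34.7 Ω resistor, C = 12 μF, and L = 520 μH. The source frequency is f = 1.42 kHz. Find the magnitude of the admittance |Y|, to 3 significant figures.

ω = 2πf = 8922 rad/s
X_L = ωL = 4.64 Ω
X_C = 1/(ωC) = 9.34 Ω
Parallel: admittances add. Y = 1/R + 1/(jωL) + jωC
Y = (0.0288 − j0.108) S
|Y| = 0.112 S → |Z| = 1/|Y| = 8.91 Ω, ∠Z = −∠Y = 75.1°

112 mS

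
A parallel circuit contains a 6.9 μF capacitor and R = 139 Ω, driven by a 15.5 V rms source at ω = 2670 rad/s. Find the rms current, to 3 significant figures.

X_C = 1/(ωC) = 54.3 Ω
Parallel: admittances add. Y = 1/R + jωC
Y = (0.00719 + j0.0184) S
|Y| = 0.0198 S → |Z| = 1/|Y| = 50.6 Ω, ∠Z = −∠Y = -68.7°
I = V/|Z| = 15.5/50.6 = 307 mA

307 mA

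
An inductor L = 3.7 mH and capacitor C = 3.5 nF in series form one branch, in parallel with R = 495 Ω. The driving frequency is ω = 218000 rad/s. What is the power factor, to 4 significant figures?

0.7135

X_L = ωL = 806.6 Ω
X_C = 1/(ωC) = 1311 Ω
Branch 1: Z₁ = R = 495.0 Ω
Branch 2 (series LC): Z₂ = j(X_L − X_C) = −j504.0 Ω
Parallel: Z = Z₁Z₂/(Z₁+Z₂), |Z| = 353.2 Ω, ∠Z = -44.48°
cos φ = cos(-44.48°) = 0.7135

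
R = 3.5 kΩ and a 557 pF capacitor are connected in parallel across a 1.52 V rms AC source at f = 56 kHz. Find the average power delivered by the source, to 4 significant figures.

ω = 2πf = 351900 rad/s
X_C = 1/(ωC) = 5102 Ω
Parallel: admittances add. Y = 1/R + jωC
Y = (0.0002857 + j0.0001960) S
|Y| = 0.0003465 S → |Z| = 1/|Y| = 2886 Ω, ∠Z = −∠Y = -34.45°
I = V/|Z| = 526.6 μA
P = VI cos φ = 1.52 × 0.0005266 × cos(-34.45°) = 660.1 μW

660.1 μW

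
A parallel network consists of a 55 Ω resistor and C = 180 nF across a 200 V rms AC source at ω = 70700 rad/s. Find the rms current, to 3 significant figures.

X_C = 1/(ωC) = 78.6 Ω
Parallel: admittances add. Y = 1/R + jωC
Y = (0.0182 + j0.0127) S
|Y| = 0.0222 S → |Z| = 1/|Y| = 45.1 Ω, ∠Z = −∠Y = -35.0°
I = V/|Z| = 200/45.1 = 4.44 A

4.44 A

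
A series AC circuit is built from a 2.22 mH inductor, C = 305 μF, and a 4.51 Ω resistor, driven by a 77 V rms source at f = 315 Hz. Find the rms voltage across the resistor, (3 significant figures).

65.8 V

ω = 2πf = 1979 rad/s
X_L = ωL = 4.39 Ω
X_C = 1/(ωC) = 1.66 Ω
Net reactance X = X_L − X_C = 2.74 Ω
Z = 4.51 + j2.74 Ω
|Z| = √(4.51² + 2.74²) = 5.28 Ω
I = V/|Z| = 14.6 A
V_R = I·|Z_R| = 14.6 × 4.51 = 65.8 V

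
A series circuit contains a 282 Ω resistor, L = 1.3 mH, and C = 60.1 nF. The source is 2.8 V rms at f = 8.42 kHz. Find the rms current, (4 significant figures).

ω = 2πf = 52900 rad/s
X_L = ωL = 68.78 Ω
X_C = 1/(ωC) = 314.5 Ω
Net reactance X = X_L − X_C = -245.7 Ω
Z = 282.0 − j245.7 Ω
|Z| = √(282.0² + 245.7²) = 374.0 Ω
I = V/|Z| = 2.8/374.0 = 7.486 mA

7.486 mA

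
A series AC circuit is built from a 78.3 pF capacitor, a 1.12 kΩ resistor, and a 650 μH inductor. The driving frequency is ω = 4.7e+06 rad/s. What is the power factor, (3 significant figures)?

X_L = ωL = 3060 Ω
X_C = 1/(ωC) = 2720 Ω
Net reactance X = X_L − X_C = 338 Ω
Z = 1120 + j338 Ω
|Z| = √(1120² + 338²) = 1170 Ω
∠Z = arctan(338/1120) = 16.8°
cos φ = cos(16.8°) = 0.957

0.957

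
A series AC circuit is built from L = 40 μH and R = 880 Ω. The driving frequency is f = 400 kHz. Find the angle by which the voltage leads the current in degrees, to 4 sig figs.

ω = 2πf = 2.513e+06 rad/s
X_L = ωL = 100.5 Ω
Z = 880.0 + j100.5 Ω
|Z| = √(880.0² + 100.5²) = 885.7 Ω
∠Z = arctan(100.5/880.0) = 6.517°

6.517°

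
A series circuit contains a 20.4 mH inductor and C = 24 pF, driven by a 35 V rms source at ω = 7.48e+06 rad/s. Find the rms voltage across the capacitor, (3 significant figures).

X_L = ωL = 153000 Ω
X_C = 1/(ωC) = 5570 Ω
Net reactance X = X_L − X_C = 147000 Ω
Z = j147000 Ω
|Z| = √(0² + 147000²) = 147000 Ω
I = V/|Z| = 238 μA
V_C = I·|Z_C| = 0.000238 × 5570 = 1.33 V

1.33 V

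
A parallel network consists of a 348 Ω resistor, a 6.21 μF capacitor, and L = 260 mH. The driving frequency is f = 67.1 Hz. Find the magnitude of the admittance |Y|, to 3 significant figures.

7.11 mS

ω = 2πf = 421.6 rad/s
X_L = ωL = 110 Ω
X_C = 1/(ωC) = 382 Ω
Parallel: admittances add. Y = 1/R + 1/(jωL) + jωC
Y = (0.00287 − j0.00650) S
|Y| = 0.00711 S → |Z| = 1/|Y| = 141 Ω, ∠Z = −∠Y = 66.2°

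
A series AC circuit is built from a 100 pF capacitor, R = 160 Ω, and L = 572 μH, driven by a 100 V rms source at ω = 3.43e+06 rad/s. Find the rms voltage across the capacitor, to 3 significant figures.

X_L = ωL = 1960 Ω
X_C = 1/(ωC) = 2920 Ω
Net reactance X = X_L − X_C = -953 Ω
Z = 160 − j953 Ω
|Z| = √(160² + 953²) = 967 Ω
I = V/|Z| = 103 mA
V_C = I·|Z_C| = 0.103 × 2920 = 302 V

302 V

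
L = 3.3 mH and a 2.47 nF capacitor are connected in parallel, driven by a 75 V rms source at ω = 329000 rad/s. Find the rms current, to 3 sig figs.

8.13 mA

X_L = ωL = 1090 Ω
X_C = 1/(ωC) = 1230 Ω
Parallel: admittances add. Y = 1/(jωL) + jωC
Y = (0 − j0.000108) S
|Y| = 0.000108 S → |Z| = 1/|Y| = 9220 Ω, ∠Z = −∠Y = 90.0°
I = V/|Z| = 75/9220 = 8.13 mA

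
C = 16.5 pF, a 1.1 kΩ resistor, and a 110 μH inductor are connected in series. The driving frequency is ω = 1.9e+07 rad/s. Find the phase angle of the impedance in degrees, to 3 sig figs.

X_L = ωL = 2090 Ω
X_C = 1/(ωC) = 3190 Ω
Net reactance X = X_L − X_C = -1100 Ω
Z = 1100 − j1100 Ω
|Z| = √(1100² + 1100²) = 1560 Ω
∠Z = arctan(-1100/1100) = -45.0°

-45.0°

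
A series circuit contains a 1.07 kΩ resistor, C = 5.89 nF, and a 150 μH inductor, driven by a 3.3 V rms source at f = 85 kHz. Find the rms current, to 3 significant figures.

ω = 2πf = 534100 rad/s
X_L = ωL = 80.1 Ω
X_C = 1/(ωC) = 318 Ω
Net reactance X = X_L − X_C = -238 Ω
Z = 1070 − j238 Ω
|Z| = √(1070² + 238²) = 1100 Ω
I = V/|Z| = 3.3/1100 = 3.01 mA

3.01 mA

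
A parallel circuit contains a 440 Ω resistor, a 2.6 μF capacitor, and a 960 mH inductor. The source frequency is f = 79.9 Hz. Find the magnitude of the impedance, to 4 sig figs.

ω = 2πf = 502.0 rad/s
X_L = ωL = 481.9 Ω
X_C = 1/(ωC) = 766.1 Ω
Parallel: admittances add. Y = 1/R + 1/(jωL) + jωC
Y = (0.002273 − j0.0007697) S
|Y| = 0.002400 S → |Z| = 1/|Y| = 416.8 Ω, ∠Z = −∠Y = 18.71°

416.8 Ω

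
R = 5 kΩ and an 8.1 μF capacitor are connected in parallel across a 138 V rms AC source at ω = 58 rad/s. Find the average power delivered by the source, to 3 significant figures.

X_C = 1/(ωC) = 2130 Ω
Parallel: admittances add. Y = 1/R + jωC
Y = (0.000200 + j0.000470) S
|Y| = 0.000511 S → |Z| = 1/|Y| = 1960 Ω, ∠Z = −∠Y = -66.9°
I = V/|Z| = 70.5 mA
P = VI cos φ = 138 × 0.0705 × cos(-66.9°) = 3.81 W

3.81 W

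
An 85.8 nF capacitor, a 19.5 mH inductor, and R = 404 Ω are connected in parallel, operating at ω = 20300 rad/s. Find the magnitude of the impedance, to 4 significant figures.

385.1 Ω

X_L = ωL = 395.9 Ω
X_C = 1/(ωC) = 574.1 Ω
Parallel: admittances add. Y = 1/R + 1/(jωL) + jωC
Y = (0.002475 − j0.0007845) S
|Y| = 0.002597 S → |Z| = 1/|Y| = 385.1 Ω, ∠Z = −∠Y = 17.58°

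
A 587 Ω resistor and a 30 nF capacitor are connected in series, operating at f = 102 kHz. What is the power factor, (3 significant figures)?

0.996

ω = 2πf = 640900 rad/s
X_C = 1/(ωC) = 52.0 Ω
Z = 587 − j52.0 Ω
|Z| = √(587² + 52.0²) = 589 Ω
∠Z = arctan(-52.0/587) = -5.06°
cos φ = cos(-5.06°) = 0.996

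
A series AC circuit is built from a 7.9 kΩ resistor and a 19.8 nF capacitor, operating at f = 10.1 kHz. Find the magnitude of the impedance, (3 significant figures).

7940 Ω

ω = 2πf = 63460 rad/s
X_C = 1/(ωC) = 796 Ω
Z = 7900 − j796 Ω
|Z| = √(7900² + 796²) = 7940 Ω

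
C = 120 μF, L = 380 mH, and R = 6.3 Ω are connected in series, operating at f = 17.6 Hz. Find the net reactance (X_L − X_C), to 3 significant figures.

-33.3 Ω

ω = 2πf = 110.6 rad/s
X_L = ωL = 42.0 Ω
X_C = 1/(ωC) = 75.4 Ω
X = 42.0 − 75.4 = -33.3 Ω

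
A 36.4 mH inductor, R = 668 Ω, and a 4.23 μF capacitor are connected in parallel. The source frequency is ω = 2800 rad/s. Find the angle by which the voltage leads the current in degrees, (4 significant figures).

X_L = ωL = 101.9 Ω
X_C = 1/(ωC) = 84.43 Ω
Parallel: admittances add. Y = 1/R + 1/(jωL) + jωC
Y = (0.001497 + j0.002032) S
|Y| = 0.002524 S → |Z| = 1/|Y| = 396.2 Ω, ∠Z = −∠Y = -53.63°

-53.63°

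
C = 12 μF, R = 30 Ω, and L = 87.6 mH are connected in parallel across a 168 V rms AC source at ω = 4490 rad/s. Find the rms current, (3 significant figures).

X_L = ωL = 393 Ω
X_C = 1/(ωC) = 18.6 Ω
Parallel: admittances add. Y = 1/R + 1/(jωL) + jωC
Y = (0.0333 + j0.0513) S
|Y| = 0.0612 S → |Z| = 1/|Y| = 16.3 Ω, ∠Z = −∠Y = -57.0°
I = V/|Z| = 168/16.3 = 10.3 A

10.3 A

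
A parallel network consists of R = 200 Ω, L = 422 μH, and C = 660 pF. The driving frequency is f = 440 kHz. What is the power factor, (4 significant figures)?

ω = 2πf = 2.765e+06 rad/s
X_L = ωL = 1167 Ω
X_C = 1/(ωC) = 548.1 Ω
Parallel: admittances add. Y = 1/R + 1/(jωL) + jωC
Y = (0.005000 + j0.0009675) S
|Y| = 0.005093 S → |Z| = 1/|Y| = 196.4 Ω, ∠Z = −∠Y = -10.95°
cos φ = cos(-10.95°) = 0.9818

0.9818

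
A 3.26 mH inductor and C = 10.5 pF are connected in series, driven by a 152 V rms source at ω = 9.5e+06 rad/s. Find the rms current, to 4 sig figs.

X_L = ωL = 30970 Ω
X_C = 1/(ωC) = 10030 Ω
Net reactance X = X_L − X_C = 20940 Ω
Z = j20940 Ω
|Z| = √(0² + 20940²) = 20940 Ω
I = V/|Z| = 152/20940 = 7.257 mA

7.257 mA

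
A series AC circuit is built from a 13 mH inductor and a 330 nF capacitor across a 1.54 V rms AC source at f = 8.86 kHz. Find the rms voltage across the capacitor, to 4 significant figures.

ω = 2πf = 55670 rad/s
X_L = ωL = 723.7 Ω
X_C = 1/(ωC) = 54.43 Ω
Net reactance X = X_L − X_C = 669.3 Ω
Z = j669.3 Ω
|Z| = √(0² + 669.3²) = 669.3 Ω
I = V/|Z| = 2.301 mA
V_C = I·|Z_C| = 0.002301 × 54.43 = 0.1253 V

0.1253 V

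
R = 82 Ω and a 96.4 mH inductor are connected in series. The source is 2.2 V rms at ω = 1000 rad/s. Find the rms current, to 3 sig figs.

X_L = ωL = 96.4 Ω
Z = 82.0 + j96.4 Ω
|Z| = √(82.0² + 96.4²) = 127 Ω
I = V/|Z| = 2.2/127 = 17.4 mA

17.4 mA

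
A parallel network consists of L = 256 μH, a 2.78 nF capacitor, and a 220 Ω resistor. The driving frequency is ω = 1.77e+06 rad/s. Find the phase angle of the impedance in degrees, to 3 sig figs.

-30.8°

X_L = ωL = 453 Ω
X_C = 1/(ωC) = 203 Ω
Parallel: admittances add. Y = 1/R + 1/(jωL) + jωC
Y = (0.00455 + j0.00271) S
|Y| = 0.00529 S → |Z| = 1/|Y| = 189 Ω, ∠Z = −∠Y = -30.8°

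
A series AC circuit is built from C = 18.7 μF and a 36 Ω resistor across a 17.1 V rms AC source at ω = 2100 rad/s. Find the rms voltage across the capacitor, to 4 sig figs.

9.875 V

X_C = 1/(ωC) = 25.46 Ω
Z = 36.00 − j25.46 Ω
|Z| = √(36.00² + 25.46²) = 44.10 Ω
I = V/|Z| = 387.8 mA
V_C = I·|Z_C| = 0.3878 × 25.46 = 9.875 V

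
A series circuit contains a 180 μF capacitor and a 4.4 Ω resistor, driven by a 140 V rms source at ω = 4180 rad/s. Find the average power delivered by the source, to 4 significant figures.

4.082 kW

X_C = 1/(ωC) = 1.329 Ω
Z = 4.400 − j1.329 Ω
|Z| = √(4.400² + 1.329²) = 4.596 Ω
∠Z = arctan(-1.329/4.400) = -16.81°
I = V/|Z| = 30.46 A
P = VI cos φ = 140 × 30.46 × cos(-16.81°) = 4.082 kW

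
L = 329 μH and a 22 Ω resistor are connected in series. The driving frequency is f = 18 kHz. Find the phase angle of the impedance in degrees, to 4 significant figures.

ω = 2πf = 113100 rad/s
X_L = ωL = 37.21 Ω
Z = 22.00 + j37.21 Ω
|Z| = √(22.00² + 37.21²) = 43.23 Ω
∠Z = arctan(37.21/22.00) = 59.41°

59.41°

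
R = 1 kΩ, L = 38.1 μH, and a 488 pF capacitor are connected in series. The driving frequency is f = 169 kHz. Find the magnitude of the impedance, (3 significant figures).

2140 Ω

ω = 2πf = 1.062e+06 rad/s
X_L = ωL = 40.5 Ω
X_C = 1/(ωC) = 1930 Ω
Net reactance X = X_L − X_C = -1890 Ω
Z = 1000 − j1890 Ω
|Z| = √(1000² + 1890²) = 2140 Ω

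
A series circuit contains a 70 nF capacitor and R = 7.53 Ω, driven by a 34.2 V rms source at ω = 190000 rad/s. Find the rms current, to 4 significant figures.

X_C = 1/(ωC) = 75.19 Ω
Z = 7.530 − j75.19 Ω
|Z| = √(7.530² + 75.19²) = 75.56 Ω
I = V/|Z| = 34.2/75.56 = 452.6 mA

452.6 mA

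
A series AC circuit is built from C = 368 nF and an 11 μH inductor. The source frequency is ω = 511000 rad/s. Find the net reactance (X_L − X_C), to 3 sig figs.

X_L = ωL = 5.62 Ω
X_C = 1/(ωC) = 5.32 Ω
X = 5.62 − 5.32 = 0.303 Ω

0.303 Ω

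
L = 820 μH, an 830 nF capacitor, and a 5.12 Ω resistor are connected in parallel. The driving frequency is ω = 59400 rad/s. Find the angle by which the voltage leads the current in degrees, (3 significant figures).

-8.38°

X_L = ωL = 48.7 Ω
X_C = 1/(ωC) = 20.3 Ω
Parallel: admittances add. Y = 1/R + 1/(jωL) + jωC
Y = (0.195 + j0.0288) S
|Y| = 0.197 S → |Z| = 1/|Y| = 5.07 Ω, ∠Z = −∠Y = -8.38°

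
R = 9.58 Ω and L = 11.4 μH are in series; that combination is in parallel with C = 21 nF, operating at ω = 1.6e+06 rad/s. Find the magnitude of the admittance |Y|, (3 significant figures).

24.4 mS

X_L = ωL = 18.2 Ω
X_C = 1/(ωC) = 29.8 Ω
Branch 1 (R+jX_L): Z₁ = 9.58 + j18.2 Ω, |Z₁| = 20.6 Ω
Branch 2 (−jX_C): Z₂ = −j29.8 Ω
Parallel: Z = Z₁Z₂/(Z₁+Z₂), |Z| = 40.9 Ω, ∠Z = 22.5°
|Y| = 1/|Z| = 24.4 mS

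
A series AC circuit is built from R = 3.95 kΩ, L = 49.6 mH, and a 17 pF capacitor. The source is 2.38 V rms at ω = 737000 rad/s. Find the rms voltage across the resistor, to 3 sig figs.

X_L = ωL = 36600 Ω
X_C = 1/(ωC) = 79800 Ω
Net reactance X = X_L − X_C = -43300 Ω
Z = 3950 − j43300 Ω
|Z| = √(3950² + 43300²) = 43400 Ω
I = V/|Z| = 54.8 μA
V_R = I·|Z_R| = 5.48e-05 × 3950 = 0.216 V

0.216 V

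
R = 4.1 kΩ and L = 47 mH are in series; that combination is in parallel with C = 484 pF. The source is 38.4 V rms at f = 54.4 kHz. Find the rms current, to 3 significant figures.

ω = 2πf = 341800 rad/s
X_L = ωL = 16100 Ω
X_C = 1/(ωC) = 6040 Ω
Branch 1 (R+jX_L): Z₁ = 4100 + j16100 Ω, |Z₁| = 16600 Ω
Branch 2 (−jX_C): Z₂ = −j6040 Ω
Parallel: Z = Z₁Z₂/(Z₁+Z₂), |Z| = 9260 Ω, ∠Z = -82.1°
I = V/|Z| = 38.4/9260 = 4.15 mA

4.15 mA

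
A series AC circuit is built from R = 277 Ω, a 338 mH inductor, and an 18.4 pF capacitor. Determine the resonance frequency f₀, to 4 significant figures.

ω₀ = 1/√(LC) = 1/√(0.338 × 1.84e-11) = 401000 rad/s
f₀ = ω₀/(2π) = 63.82 kHz

63.82 kHz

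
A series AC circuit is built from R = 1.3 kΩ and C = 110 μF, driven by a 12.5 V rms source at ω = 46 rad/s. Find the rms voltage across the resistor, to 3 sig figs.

12.4 V

X_C = 1/(ωC) = 198 Ω
Z = 1300 − j198 Ω
|Z| = √(1300² + 198²) = 1310 Ω
I = V/|Z| = 9.51 mA
V_R = I·|Z_R| = 0.00951 × 1300 = 12.4 V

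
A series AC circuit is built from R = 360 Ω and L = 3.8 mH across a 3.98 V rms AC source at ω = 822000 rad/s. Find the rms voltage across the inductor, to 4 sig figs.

X_L = ωL = 3124 Ω
Z = 360.0 + j3124 Ω
|Z| = √(360.0² + 3124²) = 3144 Ω
I = V/|Z| = 1.266 mA
V_L = I·|Z_L| = 0.001266 × 3124 = 3.954 V

3.954 V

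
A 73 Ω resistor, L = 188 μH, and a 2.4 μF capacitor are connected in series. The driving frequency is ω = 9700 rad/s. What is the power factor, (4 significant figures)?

X_L = ωL = 1.824 Ω
X_C = 1/(ωC) = 42.96 Ω
Net reactance X = X_L − X_C = -41.13 Ω
Z = 73.00 − j41.13 Ω
|Z| = √(73.00² + 41.13²) = 83.79 Ω
∠Z = arctan(-41.13/73.00) = -29.40°
cos φ = cos(-29.40°) = 0.8712

0.8712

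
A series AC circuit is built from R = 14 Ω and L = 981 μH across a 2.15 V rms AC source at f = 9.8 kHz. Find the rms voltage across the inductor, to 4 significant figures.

2.094 V

ω = 2πf = 61580 rad/s
X_L = ωL = 60.41 Ω
Z = 14.00 + j60.41 Ω
|Z| = √(14.00² + 60.41²) = 62.01 Ω
I = V/|Z| = 34.67 mA
V_L = I·|Z_L| = 0.03467 × 60.41 = 2.094 V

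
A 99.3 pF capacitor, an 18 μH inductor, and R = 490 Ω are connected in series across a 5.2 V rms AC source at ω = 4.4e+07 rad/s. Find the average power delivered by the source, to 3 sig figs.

X_L = ωL = 792 Ω
X_C = 1/(ωC) = 229 Ω
Net reactance X = X_L − X_C = 563 Ω
Z = 490 + j563 Ω
|Z| = √(490² + 563²) = 746 Ω
∠Z = arctan(563/490) = 49.0°
I = V/|Z| = 6.97 mA
P = VI cos φ = 5.2 × 0.00697 × cos(49.0°) = 23.8 mW

23.8 mW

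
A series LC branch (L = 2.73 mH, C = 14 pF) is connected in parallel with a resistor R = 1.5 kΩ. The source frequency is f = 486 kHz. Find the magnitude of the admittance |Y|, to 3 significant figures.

ω = 2πf = 3.054e+06 rad/s
X_L = ωL = 8340 Ω
X_C = 1/(ωC) = 23400 Ω
Branch 1: Z₁ = R = 1500 Ω
Branch 2 (series LC): Z₂ = j(X_L − X_C) = −j15100 Ω
Parallel: Z = Z₁Z₂/(Z₁+Z₂), |Z| = 1490 Ω, ∠Z = -5.69°
|Y| = 1/|Z| = 670 μS

670 μS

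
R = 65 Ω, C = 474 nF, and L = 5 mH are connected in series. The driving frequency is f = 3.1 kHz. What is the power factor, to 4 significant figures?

ω = 2πf = 19480 rad/s
X_L = ωL = 97.39 Ω
X_C = 1/(ωC) = 108.3 Ω
Net reactance X = X_L − X_C = -10.92 Ω
Z = 65.00 − j10.92 Ω
|Z| = √(65.00² + 10.92²) = 65.91 Ω
∠Z = arctan(-10.92/65.00) = -9.540°
cos φ = cos(-9.540°) = 0.9862

0.9862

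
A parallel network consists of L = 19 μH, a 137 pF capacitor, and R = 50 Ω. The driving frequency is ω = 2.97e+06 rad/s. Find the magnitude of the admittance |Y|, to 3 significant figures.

X_L = ωL = 56.4 Ω
X_C = 1/(ωC) = 2460 Ω
Parallel: admittances add. Y = 1/R + 1/(jωL) + jωC
Y = (0.0200 − j0.0173) S
|Y| = 0.0265 S → |Z| = 1/|Y| = 37.8 Ω, ∠Z = −∠Y = 40.9°

26.5 mS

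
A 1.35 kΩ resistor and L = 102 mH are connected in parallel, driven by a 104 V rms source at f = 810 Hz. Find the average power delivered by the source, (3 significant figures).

8.01 W

ω = 2πf = 5089 rad/s
X_L = ωL = 519 Ω
Parallel: admittances add. Y = 1/R + 1/(jωL)
Y = (0.000741 − j0.00193) S
|Y| = 0.00206 S → |Z| = 1/|Y| = 485 Ω, ∠Z = −∠Y = 69.0°
I = V/|Z| = 215 mA
P = VI cos φ = 104 × 0.215 × cos(69.0°) = 8.01 W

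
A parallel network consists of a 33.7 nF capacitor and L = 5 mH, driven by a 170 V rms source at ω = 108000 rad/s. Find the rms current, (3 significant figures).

X_L = ωL = 540 Ω
X_C = 1/(ωC) = 275 Ω
Parallel: admittances add. Y = 1/(jωL) + jωC
Y = (0 + j0.00179) S
|Y| = 0.00179 S → |Z| = 1/|Y| = 559 Ω, ∠Z = −∠Y = -90.0°
I = V/|Z| = 170/559 = 304 mA

304 mA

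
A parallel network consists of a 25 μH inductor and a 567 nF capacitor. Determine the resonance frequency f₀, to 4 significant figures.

ω₀ = 1/√(LC) = 1/√(2.5e-05 × 5.67e-07) = 265600 rad/s
f₀ = ω₀/(2π) = 42.27 kHz

42.27 kHz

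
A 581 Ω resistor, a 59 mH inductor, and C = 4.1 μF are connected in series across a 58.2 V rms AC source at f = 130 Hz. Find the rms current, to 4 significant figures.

91.99 mA

ω = 2πf = 816.8 rad/s
X_L = ωL = 48.19 Ω
X_C = 1/(ωC) = 298.6 Ω
Net reactance X = X_L − X_C = -250.4 Ω
Z = 581.0 − j250.4 Ω
|Z| = √(581.0² + 250.4²) = 632.7 Ω
I = V/|Z| = 58.2/632.7 = 91.99 mA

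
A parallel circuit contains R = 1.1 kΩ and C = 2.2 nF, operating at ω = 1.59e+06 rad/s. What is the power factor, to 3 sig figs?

0.252

X_C = 1/(ωC) = 286 Ω
Parallel: admittances add. Y = 1/R + jωC
Y = (0.000909 + j0.00350) S
|Y| = 0.00361 S → |Z| = 1/|Y| = 277 Ω, ∠Z = −∠Y = -75.4°
cos φ = cos(-75.4°) = 0.252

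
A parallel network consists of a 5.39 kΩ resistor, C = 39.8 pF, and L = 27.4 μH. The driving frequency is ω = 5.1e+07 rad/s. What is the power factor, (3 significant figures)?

X_L = ωL = 1400 Ω
X_C = 1/(ωC) = 493 Ω
Parallel: admittances add. Y = 1/R + 1/(jωL) + jωC
Y = (0.000186 + j0.00131) S
|Y| = 0.00133 S → |Z| = 1/|Y| = 753 Ω, ∠Z = −∠Y = -82.0°
cos φ = cos(-82.0°) = 0.140

0.140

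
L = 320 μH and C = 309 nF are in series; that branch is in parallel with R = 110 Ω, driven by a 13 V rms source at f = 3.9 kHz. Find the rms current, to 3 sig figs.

158 mA

ω = 2πf = 24500 rad/s
X_L = ωL = 7.84 Ω
X_C = 1/(ωC) = 132 Ω
Branch 1: Z₁ = R = 110 Ω
Branch 2 (series LC): Z₂ = j(X_L − X_C) = −j124 Ω
Parallel: Z = Z₁Z₂/(Z₁+Z₂), |Z| = 82.4 Ω, ∠Z = -41.5°
I = V/|Z| = 13/82.4 = 158 mA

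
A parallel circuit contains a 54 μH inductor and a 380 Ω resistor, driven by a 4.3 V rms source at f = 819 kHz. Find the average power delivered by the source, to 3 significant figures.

48.7 mW

ω = 2πf = 5.146e+06 rad/s
X_L = ωL = 278 Ω
Parallel: admittances add. Y = 1/R + 1/(jωL)
Y = (0.00263 − j0.00360) S
|Y| = 0.00446 S → |Z| = 1/|Y| = 224 Ω, ∠Z = −∠Y = 53.8°
I = V/|Z| = 19.2 mA
P = VI cos φ = 4.3 × 0.0192 × cos(53.8°) = 48.7 mW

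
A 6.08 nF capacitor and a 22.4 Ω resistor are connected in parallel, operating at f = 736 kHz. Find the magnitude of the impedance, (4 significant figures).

18.95 Ω

ω = 2πf = 4.624e+06 rad/s
X_C = 1/(ωC) = 35.57 Ω
Parallel: admittances add. Y = 1/R + jωC
Y = (0.04464 + j0.02812) S
|Y| = 0.05276 S → |Z| = 1/|Y| = 18.95 Ω, ∠Z = −∠Y = -32.20°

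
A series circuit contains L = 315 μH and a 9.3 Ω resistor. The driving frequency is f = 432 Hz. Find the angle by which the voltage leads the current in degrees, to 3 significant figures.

5.25°

ω = 2πf = 2714 rad/s
X_L = ωL = 0.855 Ω
Z = 9.30 + j0.855 Ω
|Z| = √(9.30² + 0.855²) = 9.34 Ω
∠Z = arctan(0.855/9.30) = 5.25°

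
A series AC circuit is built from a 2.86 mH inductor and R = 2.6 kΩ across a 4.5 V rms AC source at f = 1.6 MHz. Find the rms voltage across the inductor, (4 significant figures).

ω = 2πf = 1.005e+07 rad/s
X_L = ωL = 28750 Ω
Z = 2600 + j28750 Ω
|Z| = √(2600² + 28750²) = 28870 Ω
I = V/|Z| = 155.9 μA
V_L = I·|Z_L| = 0.0001559 × 28750 = 4.482 V

4.482 V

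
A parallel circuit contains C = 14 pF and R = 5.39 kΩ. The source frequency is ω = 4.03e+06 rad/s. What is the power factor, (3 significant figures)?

X_C = 1/(ωC) = 17700 Ω
Parallel: admittances add. Y = 1/R + jωC
Y = (0.000186 + j5.64e-05) S
|Y| = 0.000194 S → |Z| = 1/|Y| = 5160 Ω, ∠Z = −∠Y = -16.9°
cos φ = cos(-16.9°) = 0.957

0.957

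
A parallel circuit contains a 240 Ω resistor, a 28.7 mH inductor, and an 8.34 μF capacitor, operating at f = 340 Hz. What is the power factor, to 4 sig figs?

ω = 2πf = 2136 rad/s
X_L = ωL = 61.31 Ω
X_C = 1/(ωC) = 56.13 Ω
Parallel: admittances add. Y = 1/R + 1/(jωL) + jωC
Y = (0.004167 + j0.001506) S
|Y| = 0.004431 S → |Z| = 1/|Y| = 225.7 Ω, ∠Z = −∠Y = -19.88°
cos φ = cos(-19.88°) = 0.9404

0.9404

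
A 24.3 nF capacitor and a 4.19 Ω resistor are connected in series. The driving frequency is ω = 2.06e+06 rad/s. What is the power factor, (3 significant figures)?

0.205

X_C = 1/(ωC) = 20.0 Ω
Z = 4.19 − j20.0 Ω
|Z| = √(4.19² + 20.0²) = 20.4 Ω
∠Z = arctan(-20.0/4.19) = -78.2°
cos φ = cos(-78.2°) = 0.205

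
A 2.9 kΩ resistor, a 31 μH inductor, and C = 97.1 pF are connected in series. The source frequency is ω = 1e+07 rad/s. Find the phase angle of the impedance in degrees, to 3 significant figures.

X_L = ωL = 310 Ω
X_C = 1/(ωC) = 1030 Ω
Net reactance X = X_L − X_C = -720 Ω
Z = 2900 − j720 Ω
|Z| = √(2900² + 720²) = 2990 Ω
∠Z = arctan(-720/2900) = -13.9°

-13.9°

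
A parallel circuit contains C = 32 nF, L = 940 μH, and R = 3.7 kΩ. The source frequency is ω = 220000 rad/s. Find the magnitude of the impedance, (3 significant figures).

450 Ω

X_L = ωL = 207 Ω
X_C = 1/(ωC) = 142 Ω
Parallel: admittances add. Y = 1/R + 1/(jωL) + jωC
Y = (0.000270 + j0.00220) S
|Y| = 0.00222 S → |Z| = 1/|Y| = 450 Ω, ∠Z = −∠Y = -83.0°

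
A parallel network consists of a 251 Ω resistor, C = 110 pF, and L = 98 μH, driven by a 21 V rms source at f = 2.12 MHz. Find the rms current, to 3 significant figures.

ω = 2πf = 1.332e+07 rad/s
X_L = ωL = 1310 Ω
X_C = 1/(ωC) = 682 Ω
Parallel: admittances add. Y = 1/R + 1/(jωL) + jωC
Y = (0.00398 + j0.000699) S
|Y| = 0.00404 S → |Z| = 1/|Y| = 247 Ω, ∠Z = −∠Y = -9.95°
I = V/|Z| = 21/247 = 84.9 mA

84.9 mA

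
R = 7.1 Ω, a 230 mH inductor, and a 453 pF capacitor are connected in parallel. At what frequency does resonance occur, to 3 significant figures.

ω₀ = 1/√(LC) = 1/√(0.23 × 4.53e-10) = 97970 rad/s
f₀ = ω₀/(2π) = 15.6 kHz

15.6 kHz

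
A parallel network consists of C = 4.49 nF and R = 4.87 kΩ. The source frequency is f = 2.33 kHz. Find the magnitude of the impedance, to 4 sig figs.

ω = 2πf = 14640 rad/s
X_C = 1/(ωC) = 15210 Ω
Parallel: admittances add. Y = 1/R + jωC
Y = (0.0002053 + j6.573e-05) S
|Y| = 0.0002156 S → |Z| = 1/|Y| = 4638 Ω, ∠Z = −∠Y = -17.75°

4638 Ω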